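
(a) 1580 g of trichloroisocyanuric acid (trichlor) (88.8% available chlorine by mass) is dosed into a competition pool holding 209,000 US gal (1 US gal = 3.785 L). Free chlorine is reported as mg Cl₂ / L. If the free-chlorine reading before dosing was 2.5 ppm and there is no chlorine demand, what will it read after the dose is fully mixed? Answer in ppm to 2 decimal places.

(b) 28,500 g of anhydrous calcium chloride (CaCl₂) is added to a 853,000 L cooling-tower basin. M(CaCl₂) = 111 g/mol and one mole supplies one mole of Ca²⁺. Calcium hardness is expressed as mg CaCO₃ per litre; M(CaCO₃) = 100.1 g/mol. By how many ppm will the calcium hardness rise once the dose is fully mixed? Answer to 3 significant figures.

(a) Volume: 209,000 US gal × 3.785 L/gal = 791,065 L.
(a) Available chlorine delivered: 1580 g × 0.888 = 1403 g as Cl₂.
(a) Concentration rise: 1403 g / 791,065 L = 1.774 mg/L = 1.77 ppm.
(a) Final FC: 2.5 + 1.77 = 4.27 ppm.

(b) Moles of Ca²⁺: 28,500 g ÷ 111 g/mol = 256.8 mol.
(b) As CaCO₃: 256.8 mol × 100.1 g/mol = 25,700 g.
(b) Rise: 25,700 g / 853,000 L × 1000 = 30.13 mg/L.

(a) 4.27 ppm; (b) 30.1 ppm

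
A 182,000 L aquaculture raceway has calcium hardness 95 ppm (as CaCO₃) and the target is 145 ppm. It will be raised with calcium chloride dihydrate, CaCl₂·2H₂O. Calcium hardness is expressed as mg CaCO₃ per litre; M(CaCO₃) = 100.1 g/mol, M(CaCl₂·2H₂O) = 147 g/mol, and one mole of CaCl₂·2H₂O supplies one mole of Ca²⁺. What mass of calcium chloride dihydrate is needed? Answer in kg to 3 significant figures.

Hardness to add: (145 − 95) = 50 mg/L as CaCO₃ × 182,000 L = 9100 g as CaCO₃.
Moles of Ca²⁺ (1 mol Ca²⁺ ≡ 1 mol CaCO₃): 9100 / 100.1 g/mol = 90.91 mol.
Mass of CaCl₂·2H₂O: 90.91 × 147 = 13,360 g.

13.4 kg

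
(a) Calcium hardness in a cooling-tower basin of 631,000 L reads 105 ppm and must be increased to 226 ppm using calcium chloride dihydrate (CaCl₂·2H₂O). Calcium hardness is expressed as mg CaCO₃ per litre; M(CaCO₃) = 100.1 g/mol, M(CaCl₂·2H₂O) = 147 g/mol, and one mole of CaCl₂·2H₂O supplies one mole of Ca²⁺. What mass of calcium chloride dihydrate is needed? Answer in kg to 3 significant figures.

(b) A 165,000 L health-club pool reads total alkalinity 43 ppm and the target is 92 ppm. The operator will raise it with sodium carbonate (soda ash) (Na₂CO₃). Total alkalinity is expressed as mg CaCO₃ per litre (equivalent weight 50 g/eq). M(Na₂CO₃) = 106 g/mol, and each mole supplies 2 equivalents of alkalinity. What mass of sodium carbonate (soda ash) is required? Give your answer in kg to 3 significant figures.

(a) 112 kg; (b) 8.57 kg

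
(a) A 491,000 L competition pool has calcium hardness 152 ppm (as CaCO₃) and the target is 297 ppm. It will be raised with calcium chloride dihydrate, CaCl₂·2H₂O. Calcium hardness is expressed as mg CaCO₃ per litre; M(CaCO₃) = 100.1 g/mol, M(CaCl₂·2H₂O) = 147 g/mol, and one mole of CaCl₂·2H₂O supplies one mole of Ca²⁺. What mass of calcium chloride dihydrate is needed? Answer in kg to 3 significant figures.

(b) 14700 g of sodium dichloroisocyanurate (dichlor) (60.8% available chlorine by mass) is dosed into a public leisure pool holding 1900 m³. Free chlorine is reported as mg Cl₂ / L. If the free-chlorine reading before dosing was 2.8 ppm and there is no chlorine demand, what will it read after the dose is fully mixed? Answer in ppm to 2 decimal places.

(a) 105 kg; (b) 7.50 ppm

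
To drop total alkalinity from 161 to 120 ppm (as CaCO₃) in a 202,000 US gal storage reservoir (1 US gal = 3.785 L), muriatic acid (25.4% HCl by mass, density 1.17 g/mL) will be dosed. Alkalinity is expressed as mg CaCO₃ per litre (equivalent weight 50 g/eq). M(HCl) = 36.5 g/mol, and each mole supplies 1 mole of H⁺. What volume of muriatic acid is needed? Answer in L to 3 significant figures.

Volume: 202,000 US gal × 3.785 L/gal = 764,570 L.
Alkalinity to neutralize: (161 − 120) = 41 mg/L as CaCO₃ × 764,570 L = 31,350 g as CaCO₃.
Equivalents of H⁺ required: 31,350 ÷ 50 g/eq = 626.9 eq = 626.9 mol HCl.
Mass of HCl: 626.9 × 36.5 = 22,880 g.
Mass of 25.4% solution: 22,880 / 0.254 = 90,090 g.
Volume: 90,090 g ÷ 1.17 g/mL = 77,000 mL.

77.0 L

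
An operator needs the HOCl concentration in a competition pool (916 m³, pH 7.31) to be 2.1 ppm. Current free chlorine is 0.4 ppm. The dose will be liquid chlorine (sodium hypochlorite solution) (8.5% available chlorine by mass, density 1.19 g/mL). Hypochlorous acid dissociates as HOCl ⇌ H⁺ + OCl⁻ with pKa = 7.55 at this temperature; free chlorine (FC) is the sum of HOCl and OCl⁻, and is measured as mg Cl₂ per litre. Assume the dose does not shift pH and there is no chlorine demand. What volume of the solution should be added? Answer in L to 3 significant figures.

Volume: 916 m³ = 916,000 L.
[OCl⁻]/[HOCl] = 10^(pH − pKa) = 10^(7.31 − 7.55) = 0.5754; fraction as HOCl = 1/(1 + 0.5754) = 0.6347.
Free chlorine required for 2.1 ppm HOCl: 2.1 / 0.6347 = 3.308 ppm.
FC to add: 3.308 − 0.4 = 2.908 mg/L as Cl₂.
Cl₂ equivalent: 2.908 mg/L × 916,000 L = 2664 g.
Product at 8.5% available Cl: 2664 / 0.085 = 31,340 g.
Volume: 31,340 g ÷ 1.19 g/mL = 26,340 mL.

26.3 L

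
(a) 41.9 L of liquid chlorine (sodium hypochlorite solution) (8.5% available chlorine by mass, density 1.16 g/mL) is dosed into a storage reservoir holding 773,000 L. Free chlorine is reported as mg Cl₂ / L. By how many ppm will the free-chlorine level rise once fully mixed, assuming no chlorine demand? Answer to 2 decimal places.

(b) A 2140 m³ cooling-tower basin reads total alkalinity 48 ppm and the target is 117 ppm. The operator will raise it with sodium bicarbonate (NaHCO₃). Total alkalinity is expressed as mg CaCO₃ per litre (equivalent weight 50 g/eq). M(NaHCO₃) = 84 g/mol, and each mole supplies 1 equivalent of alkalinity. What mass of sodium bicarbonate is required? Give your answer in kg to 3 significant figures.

(a) 5.34 ppm; (b) 248 kg

(a) Mass of solution: 41.9 L × 1000 mL/L × 1.16 g/mL = 48,600 g.
(a) Available chlorine delivered: 48,600 g × 0.085 = 4131 g as Cl₂.
(a) Concentration rise: 4131 g / 773,000 L = 5.345 mg/L = 5.34 ppm.

(b) Volume: 2140 m³ = 2,140,000 L.
(b) Alkalinity to add: (117 − 48) = 69 mg/L as CaCO₃ × 2,140,000 L = 147,700 g as CaCO₃.
(b) Equivalents: 147,700 g ÷ 50 g/eq = 2953 eq.
(b) NaHCO₃ supplies 1 eq per mole → 2953 mol.
(b) Mass: 2953 mol × 84 g/mol = 248,100 g.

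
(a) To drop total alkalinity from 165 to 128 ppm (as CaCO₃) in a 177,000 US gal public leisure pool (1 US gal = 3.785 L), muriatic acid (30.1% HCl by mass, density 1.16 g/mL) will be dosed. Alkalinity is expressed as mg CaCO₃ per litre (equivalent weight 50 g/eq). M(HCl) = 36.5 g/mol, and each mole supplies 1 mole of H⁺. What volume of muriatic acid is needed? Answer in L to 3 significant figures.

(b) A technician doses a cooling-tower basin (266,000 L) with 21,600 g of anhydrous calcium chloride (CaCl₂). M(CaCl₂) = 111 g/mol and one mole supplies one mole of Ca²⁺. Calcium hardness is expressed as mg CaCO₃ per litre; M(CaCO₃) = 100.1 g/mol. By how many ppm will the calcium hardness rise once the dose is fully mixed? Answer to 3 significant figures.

(a) Volume: 177,000 US gal × 3.785 L/gal = 669,945 L.
(a) Alkalinity to neutralize: (165 − 128) = 37 mg/L as CaCO₃ × 669,945 L = 24,790 g as CaCO₃.
(a) Equivalents of H⁺ required: 24,790 ÷ 50 g/eq = 495.8 eq = 495.8 mol HCl.
(a) Mass of HCl: 495.8 × 36.5 = 18,100 g.
(a) Mass of 30.1% solution: 18,100 / 0.301 = 60,120 g.
(a) Volume: 60,120 g ÷ 1.16 g/mL = 51,820 mL.

(b) Moles of Ca²⁺: 21,600 g ÷ 111 g/mol = 194.6 mol.
(b) As CaCO₃: 194.6 mol × 100.1 g/mol = 19,480 g.
(b) Rise: 19,480 g / 266,000 L × 1000 = 73.23 mg/L.

(a) 51.8 L; (b) 73.2 ppm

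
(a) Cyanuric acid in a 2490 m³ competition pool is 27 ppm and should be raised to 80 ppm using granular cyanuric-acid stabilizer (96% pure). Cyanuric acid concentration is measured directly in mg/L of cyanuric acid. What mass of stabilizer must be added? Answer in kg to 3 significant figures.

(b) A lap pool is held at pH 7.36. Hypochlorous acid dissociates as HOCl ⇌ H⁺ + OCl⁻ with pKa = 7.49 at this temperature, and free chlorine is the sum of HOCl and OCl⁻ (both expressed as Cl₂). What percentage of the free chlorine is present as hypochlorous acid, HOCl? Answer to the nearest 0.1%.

(a) Volume: 2490 m³ = 2,490,000 L.
(a) CYA to add: (80 − 27) = 53 mg/L × 2,490,000 L = 132,000 g cyanuric acid.
(a) At 96% purity: 132,000 / 0.96 = 137,500 g product.

(b) [OCl⁻]/[HOCl] = 10^(pH − pKa) = 10^(7.36 − 7.49) = 10^-0.13 = 0.7413.
(b) Fraction as HOCl = 1 / (1 + 0.7413) = 0.5743.

(a) 137 kg; (b) 57.4%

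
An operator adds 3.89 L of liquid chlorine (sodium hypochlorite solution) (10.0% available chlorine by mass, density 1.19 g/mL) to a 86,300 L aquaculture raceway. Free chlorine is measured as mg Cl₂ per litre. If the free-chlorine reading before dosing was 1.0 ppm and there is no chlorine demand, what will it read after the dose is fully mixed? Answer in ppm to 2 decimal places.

6.36 ppm

Mass of solution: 3.89 L × 1000 mL/L × 1.19 g/mL = 4629 g.
Available chlorine delivered: 4629 g × 0.1 = 462.9 g as Cl₂.
Concentration rise: 462.9 g / 86,300 L = 5.364 mg/L = 5.36 ppm.
Final FC: 1.0 + 5.36 = 6.36 ppm.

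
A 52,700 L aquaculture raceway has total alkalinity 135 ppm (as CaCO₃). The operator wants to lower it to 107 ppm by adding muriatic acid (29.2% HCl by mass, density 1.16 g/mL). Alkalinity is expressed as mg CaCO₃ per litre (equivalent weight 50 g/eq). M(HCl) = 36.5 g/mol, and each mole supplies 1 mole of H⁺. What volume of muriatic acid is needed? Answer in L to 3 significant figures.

3.18 L

Alkalinity to neutralize: (135 − 107) = 28 mg/L as CaCO₃ × 52,700 L = 1476 g as CaCO₃.
Equivalents of H⁺ required: 1476 ÷ 50 g/eq = 29.51 eq = 29.51 mol HCl.
Mass of HCl: 29.51 × 36.5 = 1077 g.
Mass of 29.2% solution: 1077 / 0.292 = 3689 g.
Volume: 3689 g ÷ 1.16 g/mL = 3180 mL.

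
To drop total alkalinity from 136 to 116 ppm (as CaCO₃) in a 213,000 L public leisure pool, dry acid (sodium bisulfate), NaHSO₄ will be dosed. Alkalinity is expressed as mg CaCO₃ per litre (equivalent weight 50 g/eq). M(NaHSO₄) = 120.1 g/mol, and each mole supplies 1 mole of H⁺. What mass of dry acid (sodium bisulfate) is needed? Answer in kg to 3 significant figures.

10.2 kg

Alkalinity to neutralize: (136 − 116) = 20 mg/L as CaCO₃ × 213,000 L = 4260 g as CaCO₃.
Equivalents of H⁺ required: 4260 ÷ 50 g/eq = 85.2 eq = 85.2 mol NaHSO₄.
Mass of NaHSO₄: 85.2 × 120.1 = 10,230 g.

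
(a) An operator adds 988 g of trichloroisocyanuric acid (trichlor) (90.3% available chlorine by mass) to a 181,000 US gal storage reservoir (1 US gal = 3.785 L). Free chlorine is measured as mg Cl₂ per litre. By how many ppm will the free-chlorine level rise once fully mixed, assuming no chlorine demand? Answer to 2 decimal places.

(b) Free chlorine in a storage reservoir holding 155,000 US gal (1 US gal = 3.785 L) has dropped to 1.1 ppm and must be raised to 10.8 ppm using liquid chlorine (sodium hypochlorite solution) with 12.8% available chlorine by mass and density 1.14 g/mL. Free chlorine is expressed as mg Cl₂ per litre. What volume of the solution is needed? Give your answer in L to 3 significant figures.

(a) Volume: 181,000 US gal × 3.785 L/gal = 685,085 L.
(a) Available chlorine delivered: 988 g × 0.903 = 892.2 g as Cl₂.
(a) Concentration rise: 892.2 g / 685,085 L = 1.302 mg/L = 1.30 ppm.

(b) Volume: 155,000 US gal × 3.785 L/gal = 586,675 L.
(b) Chlorine deficit: 10.8 − 1.1 = 9.7 ppm = 9.7 mg/L as Cl₂.
(b) Cl₂ equivalent needed: 9.7 mg/L × 586,675 L = 5,691,000 mg = 5691 g.
(b) Product at 12.8% available chlorine: 5691 / 0.128 = 44,460 g.
(b) Volume at density 1.14 g/mL: 44,460 g ÷ 1.14 g/mL = 39,000 mL.

(a) 1.30 ppm; (b) 39.0 L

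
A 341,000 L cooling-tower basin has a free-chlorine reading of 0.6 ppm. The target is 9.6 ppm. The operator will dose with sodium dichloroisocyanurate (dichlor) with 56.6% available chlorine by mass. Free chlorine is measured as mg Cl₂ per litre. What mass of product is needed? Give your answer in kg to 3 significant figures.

5.42 kg

Chlorine deficit: 9.6 − 0.6 = 9 ppm = 9 mg/L as Cl₂.
Cl₂ equivalent needed: 9 mg/L × 341,000 L = 3,069,000 mg = 3069 g.
Product at 56.6% available chlorine: 3069 / 0.566 = 5422 g.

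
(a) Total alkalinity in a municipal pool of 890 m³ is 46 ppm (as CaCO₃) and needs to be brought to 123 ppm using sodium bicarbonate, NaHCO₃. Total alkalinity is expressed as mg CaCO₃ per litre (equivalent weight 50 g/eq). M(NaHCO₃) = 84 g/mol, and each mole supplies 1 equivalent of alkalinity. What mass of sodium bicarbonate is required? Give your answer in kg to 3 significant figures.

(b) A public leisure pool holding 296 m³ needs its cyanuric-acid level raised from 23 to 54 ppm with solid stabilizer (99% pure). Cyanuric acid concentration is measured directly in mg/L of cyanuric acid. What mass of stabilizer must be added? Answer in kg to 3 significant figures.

(a) 115 kg; (b) 9.27 kg

(a) Volume: 890 m³ = 890,000 L.
(a) Alkalinity to add: (123 − 46) = 77 mg/L as CaCO₃ × 890,000 L = 68,530 g as CaCO₃.
(a) Equivalents: 68,530 g ÷ 50 g/eq = 1371 eq.
(a) NaHCO₃ supplies 1 eq per mole → 1371 mol.
(a) Mass: 1371 mol × 84 g/mol = 115,100 g.

(b) Volume: 296 m³ = 296,000 L.
(b) CYA to add: (54 − 23) = 31 mg/L × 296,000 L = 9176 g cyanuric acid.
(b) At 99% purity: 9176 / 0.99 = 9269 g product.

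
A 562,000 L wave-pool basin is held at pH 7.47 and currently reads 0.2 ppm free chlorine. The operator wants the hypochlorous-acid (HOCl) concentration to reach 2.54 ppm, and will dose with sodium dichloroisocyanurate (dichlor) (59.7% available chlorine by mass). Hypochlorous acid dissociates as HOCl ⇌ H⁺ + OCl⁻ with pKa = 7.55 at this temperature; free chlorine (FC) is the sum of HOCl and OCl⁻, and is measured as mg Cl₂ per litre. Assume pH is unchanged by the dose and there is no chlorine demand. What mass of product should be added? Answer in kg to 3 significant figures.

4.19 kg

[OCl⁻]/[HOCl] = 10^(pH − pKa) = 10^(7.47 − 7.55) = 0.8318; fraction as HOCl = 1/(1 + 0.8318) = 0.5459.
Free chlorine required for 2.54 ppm HOCl: 2.54 / 0.5459 = 4.653 ppm.
FC to add: 4.653 − 0.2 = 4.453 mg/L as Cl₂.
Cl₂ equivalent: 4.453 mg/L × 562,000 L = 2502 g.
Product at 59.7% available Cl: 2502 / 0.597 = 4192 g.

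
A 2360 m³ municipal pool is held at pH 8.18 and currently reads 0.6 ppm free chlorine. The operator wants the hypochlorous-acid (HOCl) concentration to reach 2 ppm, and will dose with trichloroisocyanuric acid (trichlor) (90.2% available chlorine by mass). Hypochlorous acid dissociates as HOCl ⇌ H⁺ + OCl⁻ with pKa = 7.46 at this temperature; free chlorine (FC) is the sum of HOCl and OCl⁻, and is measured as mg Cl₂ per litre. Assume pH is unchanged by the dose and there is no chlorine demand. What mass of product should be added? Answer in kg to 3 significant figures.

Volume: 2360 m³ = 2,360,000 L.
[OCl⁻]/[HOCl] = 10^(pH − pKa) = 10^(8.18 − 7.46) = 5.248; fraction as HOCl = 1/(1 + 5.248) = 0.16.
Free chlorine required for 2 ppm HOCl: 2 / 0.16 = 12.5 ppm.
FC to add: 12.5 − 0.6 = 11.9 mg/L as Cl₂.
Cl₂ equivalent: 11.9 mg/L × 2,360,000 L = 28,070 g.
Product at 90.2% available Cl: 28,070 / 0.902 = 31,130 g.

31.1 kg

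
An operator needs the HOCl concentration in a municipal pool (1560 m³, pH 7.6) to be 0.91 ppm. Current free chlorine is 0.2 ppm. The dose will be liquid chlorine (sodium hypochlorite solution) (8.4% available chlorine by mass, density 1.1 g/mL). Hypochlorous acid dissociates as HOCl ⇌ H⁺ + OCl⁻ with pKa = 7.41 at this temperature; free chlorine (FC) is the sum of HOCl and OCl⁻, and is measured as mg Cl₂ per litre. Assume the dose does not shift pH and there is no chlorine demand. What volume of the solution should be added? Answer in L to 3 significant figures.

Volume: 1560 m³ = 1,560,000 L.
[OCl⁻]/[HOCl] = 10^(pH − pKa) = 10^(7.6 − 7.41) = 1.549; fraction as HOCl = 1/(1 + 1.549) = 0.3923.
Free chlorine required for 0.91 ppm HOCl: 0.91 / 0.3923 = 2.319 ppm.
FC to add: 2.319 − 0.2 = 2.119 mg/L as Cl₂.
Cl₂ equivalent: 2.119 mg/L × 1,560,000 L = 3306 g.
Product at 8.4% available Cl: 3306 / 0.084 = 39,360 g.
Volume: 39,360 g ÷ 1.1 g/mL = 35,780 mL.

35.8 L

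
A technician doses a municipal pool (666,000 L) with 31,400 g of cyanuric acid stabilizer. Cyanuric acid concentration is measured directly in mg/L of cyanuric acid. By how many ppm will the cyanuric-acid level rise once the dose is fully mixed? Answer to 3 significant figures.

47.1 ppm

Rise: 31,400 g / 666,000 L × 1000 = 47.15 mg/L.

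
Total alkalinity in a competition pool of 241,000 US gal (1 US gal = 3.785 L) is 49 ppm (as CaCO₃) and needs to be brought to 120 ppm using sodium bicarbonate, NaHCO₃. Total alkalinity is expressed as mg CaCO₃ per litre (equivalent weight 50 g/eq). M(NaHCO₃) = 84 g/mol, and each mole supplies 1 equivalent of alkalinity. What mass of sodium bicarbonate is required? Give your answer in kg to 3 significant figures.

109 kg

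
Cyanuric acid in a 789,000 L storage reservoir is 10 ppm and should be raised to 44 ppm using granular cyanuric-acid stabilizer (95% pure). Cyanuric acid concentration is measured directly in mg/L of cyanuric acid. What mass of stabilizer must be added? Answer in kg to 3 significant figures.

28.2 kg

CYA to add: (44 − 10) = 34 mg/L × 789,000 L = 26,830 g cyanuric acid.
At 95% purity: 26,830 / 0.95 = 28,240 g product.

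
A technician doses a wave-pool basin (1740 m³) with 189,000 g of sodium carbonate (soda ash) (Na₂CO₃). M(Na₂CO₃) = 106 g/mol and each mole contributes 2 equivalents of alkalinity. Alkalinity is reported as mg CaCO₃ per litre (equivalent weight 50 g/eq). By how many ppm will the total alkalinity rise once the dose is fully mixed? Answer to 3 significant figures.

Volume: 1740 m³ = 1,740,000 L.
Moles of Na₂CO₃: 189,000 g ÷ 106 g/mol = 1783 mol → 3566 eq of alkalinity.
As CaCO₃: 3566 eq × 50 g/eq = 178,300 g.
Rise: 178,300 g / 1,740,000 L × 1000 = 102.5 mg/L.

102 ppm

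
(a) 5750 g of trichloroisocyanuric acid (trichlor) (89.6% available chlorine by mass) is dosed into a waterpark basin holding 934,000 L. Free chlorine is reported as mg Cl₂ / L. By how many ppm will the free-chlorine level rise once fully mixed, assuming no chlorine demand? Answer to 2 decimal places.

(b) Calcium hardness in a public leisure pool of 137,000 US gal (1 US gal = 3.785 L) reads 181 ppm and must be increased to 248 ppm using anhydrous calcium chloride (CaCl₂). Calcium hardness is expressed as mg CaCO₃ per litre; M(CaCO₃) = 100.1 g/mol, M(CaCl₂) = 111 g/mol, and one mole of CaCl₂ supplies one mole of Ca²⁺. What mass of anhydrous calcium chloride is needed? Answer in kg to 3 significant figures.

(a) 5.52 ppm; (b) 38.5 kg

(a) Available chlorine delivered: 5750 g × 0.896 = 5152 g as Cl₂.
(a) Concentration rise: 5152 g / 934,000 L = 5.516 mg/L = 5.52 ppm.

(b) Volume: 137,000 US gal × 3.785 L/gal = 518,545 L.
(b) Hardness to add: (248 − 181) = 67 mg/L as CaCO₃ × 518,545 L = 34,740 g as CaCO₃.
(b) Moles of Ca²⁺ (1 mol Ca²⁺ ≡ 1 mol CaCO₃): 34,740 / 100.1 g/mol = 347.1 mol.
(b) Mass of CaCl₂: 347.1 × 111 = 38,530 g.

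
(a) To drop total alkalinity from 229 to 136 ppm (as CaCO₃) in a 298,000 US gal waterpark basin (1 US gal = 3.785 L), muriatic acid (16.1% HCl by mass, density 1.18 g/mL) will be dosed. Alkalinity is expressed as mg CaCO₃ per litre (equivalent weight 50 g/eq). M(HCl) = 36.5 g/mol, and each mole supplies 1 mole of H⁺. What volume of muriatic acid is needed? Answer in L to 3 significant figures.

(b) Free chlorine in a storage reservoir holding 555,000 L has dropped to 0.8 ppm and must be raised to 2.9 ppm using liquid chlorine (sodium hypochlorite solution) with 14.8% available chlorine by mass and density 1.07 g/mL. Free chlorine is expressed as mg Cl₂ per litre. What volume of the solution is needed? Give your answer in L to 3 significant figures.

(a) 403 L; (b) 7.36 L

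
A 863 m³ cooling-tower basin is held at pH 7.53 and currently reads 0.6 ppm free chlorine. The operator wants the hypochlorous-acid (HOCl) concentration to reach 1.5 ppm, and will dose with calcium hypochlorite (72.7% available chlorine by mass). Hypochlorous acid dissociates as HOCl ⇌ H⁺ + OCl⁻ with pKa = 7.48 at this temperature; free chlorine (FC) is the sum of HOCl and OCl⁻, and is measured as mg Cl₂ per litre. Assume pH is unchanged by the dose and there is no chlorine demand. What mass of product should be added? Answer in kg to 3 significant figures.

3.07 kg

Volume: 863 m³ = 863,000 L.
[OCl⁻]/[HOCl] = 10^(pH − pKa) = 10^(7.53 − 7.48) = 1.122; fraction as HOCl = 1/(1 + 1.122) = 0.4712.
Free chlorine required for 1.5 ppm HOCl: 1.5 / 0.4712 = 3.183 ppm.
FC to add: 3.183 − 0.6 = 2.583 mg/L as Cl₂.
Cl₂ equivalent: 2.583 mg/L × 863,000 L = 2229 g.
Product at 72.7% available Cl: 2229 / 0.727 = 3066 g.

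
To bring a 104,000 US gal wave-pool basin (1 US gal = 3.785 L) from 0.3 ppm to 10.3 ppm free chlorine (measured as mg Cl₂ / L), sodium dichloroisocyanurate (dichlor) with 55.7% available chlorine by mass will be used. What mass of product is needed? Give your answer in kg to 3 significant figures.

7.07 kg

Volume: 104,000 US gal × 3.785 L/gal = 393,640 L.
Chlorine deficit: 10.3 − 0.3 = 10 ppm = 10 mg/L as Cl₂.
Cl₂ equivalent needed: 10 mg/L × 393,640 L = 3,936,000 mg = 3936 g.
Product at 55.7% available chlorine: 3936 / 0.557 = 7067 g.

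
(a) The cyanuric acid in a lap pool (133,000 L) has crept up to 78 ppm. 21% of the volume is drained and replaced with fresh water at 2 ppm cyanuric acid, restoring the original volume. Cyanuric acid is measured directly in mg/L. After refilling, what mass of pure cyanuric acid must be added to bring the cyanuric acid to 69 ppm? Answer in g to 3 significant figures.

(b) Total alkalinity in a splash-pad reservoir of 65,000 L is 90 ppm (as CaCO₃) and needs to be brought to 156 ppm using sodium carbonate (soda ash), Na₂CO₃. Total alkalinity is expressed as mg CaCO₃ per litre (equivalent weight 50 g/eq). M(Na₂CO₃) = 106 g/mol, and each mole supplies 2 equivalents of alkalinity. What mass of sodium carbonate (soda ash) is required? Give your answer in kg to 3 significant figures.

(a) 926 g; (b) 4.55 kg

(a) After draining 21% and refilling: 78 × 0.79 + 2 × 0.21 = 62.04 ppm.
(a) Deficit to target: 69 − 62.04 = 6.96 mg/L.
(a) Mass: 6.96 mg/L × 133,000 L = 925.7 g cyanuric acid.

(b) Alkalinity to add: (156 − 90) = 66 mg/L as CaCO₃ × 65,000 L = 4290 g as CaCO₃.
(b) Equivalents: 4290 g ÷ 50 g/eq = 85.8 eq.
(b) Each mole of Na₂CO₃ supplies 2 eq, so 85.8 / 2 = 42.9 mol.
(b) Mass: 42.9 mol × 106 g/mol = 4547 g.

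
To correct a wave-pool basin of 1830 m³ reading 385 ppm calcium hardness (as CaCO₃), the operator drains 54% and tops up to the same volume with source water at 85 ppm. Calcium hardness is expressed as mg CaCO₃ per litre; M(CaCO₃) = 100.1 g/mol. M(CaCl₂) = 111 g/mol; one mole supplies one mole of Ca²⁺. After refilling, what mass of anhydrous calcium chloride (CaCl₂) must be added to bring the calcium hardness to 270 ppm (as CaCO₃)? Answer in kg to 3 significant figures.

95.4 kg

Volume: 1830 m³ = 1,830,000 L.
After draining 54% and refilling: 385 × 0.46 + 85 × 0.54 = 223 ppm.
Deficit to target: 270 − 223 = 47 mg/L.
As CaCO₃: 47 mg/L × 1,830,000 L = 86,010 g; ÷ 100.1 = 859.2 mol Ca²⁺.
Mass: 859.2 × 111 = 95,380 g.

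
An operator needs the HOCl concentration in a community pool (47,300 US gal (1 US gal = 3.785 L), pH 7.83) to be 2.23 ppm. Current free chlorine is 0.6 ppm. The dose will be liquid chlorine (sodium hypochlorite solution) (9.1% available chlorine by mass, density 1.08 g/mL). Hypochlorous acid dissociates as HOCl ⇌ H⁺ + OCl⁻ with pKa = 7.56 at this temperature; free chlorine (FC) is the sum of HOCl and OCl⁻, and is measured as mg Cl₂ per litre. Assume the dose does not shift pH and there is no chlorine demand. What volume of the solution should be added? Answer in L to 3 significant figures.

10.5 L

Volume: 47,300 US gal × 3.785 L/gal = 179,030 L.
[OCl⁻]/[HOCl] = 10^(pH − pKa) = 10^(7.83 − 7.56) = 1.862; fraction as HOCl = 1/(1 + 1.862) = 0.3494.
Free chlorine required for 2.23 ppm HOCl: 2.23 / 0.3494 = 6.382 ppm.
FC to add: 6.382 − 0.6 = 5.782 mg/L as Cl₂.
Cl₂ equivalent: 5.782 mg/L × 179,030 L = 1035 g.
Product at 9.1% available Cl: 1035 / 0.091 = 11,380 g.
Volume: 11,380 g ÷ 1.08 g/mL = 10,530 mL.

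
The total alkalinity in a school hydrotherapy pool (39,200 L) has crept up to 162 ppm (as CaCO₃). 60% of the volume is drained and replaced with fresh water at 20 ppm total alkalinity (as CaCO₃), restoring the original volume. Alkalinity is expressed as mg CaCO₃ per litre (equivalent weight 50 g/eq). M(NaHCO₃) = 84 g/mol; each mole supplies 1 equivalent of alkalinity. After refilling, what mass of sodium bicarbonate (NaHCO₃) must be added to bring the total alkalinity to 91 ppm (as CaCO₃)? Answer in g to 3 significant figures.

After draining 60% and refilling: 162 × 0.40 + 20 × 0.60 = 76.8 ppm.
Deficit to target: 91 − 76.8 = 14.2 mg/L.
As CaCO₃: 14.2 mg/L × 39,200 L = 556.6 g; ÷ 50 g/eq ÷ 1 = 11.13 mol NaHCO₃.
Mass: 11.13 × 84 = 935.2 g.

935 g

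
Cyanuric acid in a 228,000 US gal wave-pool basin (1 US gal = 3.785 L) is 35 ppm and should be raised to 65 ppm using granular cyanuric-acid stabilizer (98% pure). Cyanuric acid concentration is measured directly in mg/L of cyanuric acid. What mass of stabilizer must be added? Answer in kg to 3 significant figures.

Volume: 228,000 US gal × 3.785 L/gal = 862,980 L.
CYA to add: (65 − 35) = 30 mg/L × 862,980 L = 25,890 g cyanuric acid.
At 98% purity: 25,890 / 0.98 = 26,420 g product.

26.4 kg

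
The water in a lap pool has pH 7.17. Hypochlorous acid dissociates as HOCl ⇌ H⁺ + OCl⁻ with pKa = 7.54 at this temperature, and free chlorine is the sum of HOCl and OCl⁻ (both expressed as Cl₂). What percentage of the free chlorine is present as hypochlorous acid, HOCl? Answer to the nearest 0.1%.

[OCl⁻]/[HOCl] = 10^(pH − pKa) = 10^(7.17 − 7.54) = 10^-0.37 = 0.4266.
Fraction as HOCl = 1 / (1 + 0.4266) = 0.701.

70.1%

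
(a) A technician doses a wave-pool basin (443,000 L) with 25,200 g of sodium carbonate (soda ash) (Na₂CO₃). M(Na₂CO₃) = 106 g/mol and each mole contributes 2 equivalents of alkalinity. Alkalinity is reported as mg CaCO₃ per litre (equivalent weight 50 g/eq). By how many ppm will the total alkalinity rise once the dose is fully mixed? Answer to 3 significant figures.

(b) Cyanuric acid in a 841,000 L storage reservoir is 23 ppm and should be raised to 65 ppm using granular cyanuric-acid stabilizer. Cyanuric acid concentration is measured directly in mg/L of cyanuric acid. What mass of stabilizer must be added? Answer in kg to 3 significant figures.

(a) Moles of Na₂CO₃: 25,200 g ÷ 106 g/mol = 237.7 mol → 475.5 eq of alkalinity.
(a) As CaCO₃: 475.5 eq × 50 g/eq = 23,770 g.
(a) Rise: 23,770 g / 443,000 L × 1000 = 53.66 mg/L.

(b) CYA to add: (65 − 23) = 42 mg/L × 841,000 L = 35,320 g cyanuric acid.

(a) 53.7 ppm; (b) 35.3 kg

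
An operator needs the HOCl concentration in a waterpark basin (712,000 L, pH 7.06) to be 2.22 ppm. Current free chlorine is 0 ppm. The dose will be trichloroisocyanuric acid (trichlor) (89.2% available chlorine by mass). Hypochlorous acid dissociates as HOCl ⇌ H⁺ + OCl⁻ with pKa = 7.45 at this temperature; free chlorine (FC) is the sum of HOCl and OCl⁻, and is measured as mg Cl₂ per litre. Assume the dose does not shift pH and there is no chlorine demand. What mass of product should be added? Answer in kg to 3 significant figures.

2.49 kg

[OCl⁻]/[HOCl] = 10^(pH − pKa) = 10^(7.06 − 7.45) = 0.4074; fraction as HOCl = 1/(1 + 0.4074) = 0.7105.
Free chlorine required for 2.22 ppm HOCl: 2.22 / 0.7105 = 3.124 ppm.
FC to add: 3.124 − 0 = 3.124 mg/L as Cl₂.
Cl₂ equivalent: 3.124 mg/L × 712,000 L = 2225 g.
Product at 89.2% available Cl: 2225 / 0.892 = 2494 g.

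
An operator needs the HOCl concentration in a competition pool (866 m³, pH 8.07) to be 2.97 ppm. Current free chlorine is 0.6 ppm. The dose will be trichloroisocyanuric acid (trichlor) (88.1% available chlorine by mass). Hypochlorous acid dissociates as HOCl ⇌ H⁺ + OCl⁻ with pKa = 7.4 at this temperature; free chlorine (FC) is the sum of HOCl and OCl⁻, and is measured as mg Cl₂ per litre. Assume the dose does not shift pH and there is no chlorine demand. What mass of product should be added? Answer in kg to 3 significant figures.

16.0 kg

Volume: 866 m³ = 866,000 L.
[OCl⁻]/[HOCl] = 10^(pH − pKa) = 10^(8.07 − 7.4) = 4.677; fraction as HOCl = 1/(1 + 4.677) = 0.1761.
Free chlorine required for 2.97 ppm HOCl: 2.97 / 0.1761 = 16.86 ppm.
FC to add: 16.86 − 0.6 = 16.26 mg/L as Cl₂.
Cl₂ equivalent: 16.26 mg/L × 866,000 L = 14,080 g.
Product at 88.1% available Cl: 14,080 / 0.881 = 15,980 g.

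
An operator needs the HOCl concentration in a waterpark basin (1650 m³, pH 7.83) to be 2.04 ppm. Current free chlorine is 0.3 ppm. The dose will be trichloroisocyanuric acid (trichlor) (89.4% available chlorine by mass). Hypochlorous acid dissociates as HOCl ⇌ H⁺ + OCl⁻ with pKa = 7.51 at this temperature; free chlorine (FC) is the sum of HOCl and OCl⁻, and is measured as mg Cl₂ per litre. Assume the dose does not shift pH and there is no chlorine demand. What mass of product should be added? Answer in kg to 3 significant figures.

Volume: 1650 m³ = 1,650,000 L.
[OCl⁻]/[HOCl] = 10^(pH − pKa) = 10^(7.83 − 7.51) = 2.089; fraction as HOCl = 1/(1 + 2.089) = 0.3237.
Free chlorine required for 2.04 ppm HOCl: 2.04 / 0.3237 = 6.302 ppm.
FC to add: 6.302 − 0.3 = 6.002 mg/L as Cl₂.
Cl₂ equivalent: 6.002 mg/L × 1,650,000 L = 9904 g.
Product at 89.4% available Cl: 9904 / 0.894 = 11,080 g.

11.1 kg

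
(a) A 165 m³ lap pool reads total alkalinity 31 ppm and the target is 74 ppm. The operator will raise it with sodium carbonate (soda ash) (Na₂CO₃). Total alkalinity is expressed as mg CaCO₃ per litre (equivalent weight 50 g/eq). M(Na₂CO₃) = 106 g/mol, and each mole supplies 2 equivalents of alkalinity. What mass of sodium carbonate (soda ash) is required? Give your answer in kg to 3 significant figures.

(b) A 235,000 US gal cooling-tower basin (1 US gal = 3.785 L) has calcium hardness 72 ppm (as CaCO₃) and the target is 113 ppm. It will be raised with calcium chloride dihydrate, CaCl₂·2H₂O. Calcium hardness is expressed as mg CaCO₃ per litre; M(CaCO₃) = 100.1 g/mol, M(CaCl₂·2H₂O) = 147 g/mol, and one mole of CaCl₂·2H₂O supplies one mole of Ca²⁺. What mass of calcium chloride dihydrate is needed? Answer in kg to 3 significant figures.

(a) Volume: 165 m³ = 165,000 L.
(a) Alkalinity to add: (74 − 31) = 43 mg/L as CaCO₃ × 165,000 L = 7095 g as CaCO₃.
(a) Equivalents: 7095 g ÷ 50 g/eq = 141.9 eq.
(a) Each mole of Na₂CO₃ supplies 2 eq, so 141.9 / 2 = 70.95 mol.
(a) Mass: 70.95 mol × 106 g/mol = 7521 g.

(b) Volume: 235,000 US gal × 3.785 L/gal = 889,475 L.
(b) Hardness to add: (113 − 72) = 41 mg/L as CaCO₃ × 889,475 L = 36,470 g as CaCO₃.
(b) Moles of Ca²⁺ (1 mol Ca²⁺ ≡ 1 mol CaCO₃): 36,470 / 100.1 g/mol = 364.3 mol.
(b) Mass of CaCl₂·2H₂O: 364.3 × 147 = 53,560 g.

(a) 7.52 kg; (b) 53.6 kg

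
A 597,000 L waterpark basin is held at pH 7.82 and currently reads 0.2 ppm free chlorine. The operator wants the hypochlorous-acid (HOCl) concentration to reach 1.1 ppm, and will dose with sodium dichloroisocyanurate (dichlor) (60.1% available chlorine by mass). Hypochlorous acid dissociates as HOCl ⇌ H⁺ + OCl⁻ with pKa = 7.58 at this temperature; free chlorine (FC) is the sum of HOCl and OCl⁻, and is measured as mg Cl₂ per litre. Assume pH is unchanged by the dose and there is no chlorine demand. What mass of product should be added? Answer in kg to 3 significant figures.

[OCl⁻]/[HOCl] = 10^(pH − pKa) = 10^(7.82 − 7.58) = 1.738; fraction as HOCl = 1/(1 + 1.738) = 0.3653.
Free chlorine required for 1.1 ppm HOCl: 1.1 / 0.3653 = 3.012 ppm.
FC to add: 3.012 − 0.2 = 2.812 mg/L as Cl₂.
Cl₂ equivalent: 2.812 mg/L × 597,000 L = 1679 g.
Product at 60.1% available Cl: 1679 / 0.601 = 2793 g.

2.79 kg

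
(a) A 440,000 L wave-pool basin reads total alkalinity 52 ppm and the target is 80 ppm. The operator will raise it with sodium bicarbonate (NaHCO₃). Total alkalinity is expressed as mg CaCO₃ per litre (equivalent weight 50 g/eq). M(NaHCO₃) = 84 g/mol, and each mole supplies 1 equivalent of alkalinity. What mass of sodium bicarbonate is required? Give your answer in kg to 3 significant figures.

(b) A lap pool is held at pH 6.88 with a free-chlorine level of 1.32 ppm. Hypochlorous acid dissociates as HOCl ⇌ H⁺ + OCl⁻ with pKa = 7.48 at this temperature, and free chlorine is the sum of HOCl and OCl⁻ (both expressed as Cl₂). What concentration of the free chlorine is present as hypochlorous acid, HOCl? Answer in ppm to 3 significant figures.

(a) 20.7 kg; (b) 1.05 ppm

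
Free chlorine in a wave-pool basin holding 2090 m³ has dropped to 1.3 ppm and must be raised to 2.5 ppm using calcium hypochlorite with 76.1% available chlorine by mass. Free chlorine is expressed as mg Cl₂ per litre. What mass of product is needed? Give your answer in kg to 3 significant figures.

3.30 kg

Volume: 2090 m³ = 2,090,000 L.
Chlorine deficit: 2.5 − 1.3 = 1.2 ppm = 1.2 mg/L as Cl₂.
Cl₂ equivalent needed: 1.2 mg/L × 2,090,000 L = 2,508,000 mg = 2508 g.
Product at 76.1% available chlorine: 2508 / 0.761 = 3296 g.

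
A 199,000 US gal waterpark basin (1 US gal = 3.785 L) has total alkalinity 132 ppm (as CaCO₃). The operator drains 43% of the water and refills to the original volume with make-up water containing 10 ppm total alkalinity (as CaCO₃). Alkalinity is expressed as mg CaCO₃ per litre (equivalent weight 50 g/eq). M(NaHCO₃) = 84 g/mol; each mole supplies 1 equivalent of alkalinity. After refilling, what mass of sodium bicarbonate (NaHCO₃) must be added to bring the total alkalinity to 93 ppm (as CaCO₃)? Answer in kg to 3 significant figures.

17.0 kg

Volume: 199,000 US gal × 3.785 L/gal = 753,215 L.
After draining 43% and refilling: 132 × 0.57 + 10 × 0.43 = 79.54 ppm.
Deficit to target: 93 − 79.54 = 13.46 mg/L.
As CaCO₃: 13.46 mg/L × 753,215 L = 10,140 g; ÷ 50 g/eq ÷ 1 = 202.8 mol NaHCO₃.
Mass: 202.8 × 84 = 17,030 g.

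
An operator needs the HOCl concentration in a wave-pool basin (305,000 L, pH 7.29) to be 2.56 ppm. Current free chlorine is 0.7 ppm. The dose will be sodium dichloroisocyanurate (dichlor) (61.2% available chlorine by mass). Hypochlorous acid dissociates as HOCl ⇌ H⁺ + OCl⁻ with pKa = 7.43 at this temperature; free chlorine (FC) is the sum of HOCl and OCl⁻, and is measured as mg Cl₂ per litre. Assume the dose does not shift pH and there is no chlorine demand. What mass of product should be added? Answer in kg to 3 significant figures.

[OCl⁻]/[HOCl] = 10^(pH − pKa) = 10^(7.29 − 7.43) = 0.7244; fraction as HOCl = 1/(1 + 0.7244) = 0.5799.
Free chlorine required for 2.56 ppm HOCl: 2.56 / 0.5799 = 4.415 ppm.
FC to add: 4.415 − 0.7 = 3.715 mg/L as Cl₂.
Cl₂ equivalent: 3.715 mg/L × 305,000 L = 1133 g.
Product at 61.2% available Cl: 1133 / 0.612 = 1851 g.

1.85 kg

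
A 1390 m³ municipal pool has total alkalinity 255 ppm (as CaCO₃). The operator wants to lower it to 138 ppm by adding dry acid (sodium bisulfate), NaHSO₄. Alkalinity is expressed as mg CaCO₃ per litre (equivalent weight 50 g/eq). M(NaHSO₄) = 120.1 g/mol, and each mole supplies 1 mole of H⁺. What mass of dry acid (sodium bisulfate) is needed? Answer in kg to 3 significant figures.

391 kg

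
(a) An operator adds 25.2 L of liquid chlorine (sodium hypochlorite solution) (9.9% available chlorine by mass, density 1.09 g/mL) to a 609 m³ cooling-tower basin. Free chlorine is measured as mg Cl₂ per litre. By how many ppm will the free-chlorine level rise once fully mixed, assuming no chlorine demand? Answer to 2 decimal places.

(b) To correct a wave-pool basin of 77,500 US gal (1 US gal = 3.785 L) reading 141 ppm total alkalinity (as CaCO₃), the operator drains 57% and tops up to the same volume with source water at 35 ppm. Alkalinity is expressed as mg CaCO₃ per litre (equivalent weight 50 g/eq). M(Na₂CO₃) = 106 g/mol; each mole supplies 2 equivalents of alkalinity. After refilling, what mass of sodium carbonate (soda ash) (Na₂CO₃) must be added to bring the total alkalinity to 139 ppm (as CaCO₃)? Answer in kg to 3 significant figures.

(a) Volume: 609 m³ = 609,000 L.
(a) Mass of solution: 25.2 L × 1000 mL/L × 1.09 g/mL = 27,470 g.
(a) Available chlorine delivered: 27,470 g × 0.099 = 2719 g as Cl₂.
(a) Concentration rise: 2719 g / 609,000 L = 4.465 mg/L = 4.47 ppm.

(b) Volume: 77,500 US gal × 3.785 L/gal = 293,338 L.
(b) After draining 57% and refilling: 141 × 0.43 + 35 × 0.57 = 80.58 ppm.
(b) Deficit to target: 139 − 80.58 = 58.42 mg/L.
(b) As CaCO₃: 58.42 mg/L × 293,338 L = 17,140 g; ÷ 50 g/eq ÷ 2 = 171.4 mol Na₂CO₃.
(b) Mass: 171.4 × 106 = 18,160 g.

(a) 4.47 ppm; (b) 18.2 kg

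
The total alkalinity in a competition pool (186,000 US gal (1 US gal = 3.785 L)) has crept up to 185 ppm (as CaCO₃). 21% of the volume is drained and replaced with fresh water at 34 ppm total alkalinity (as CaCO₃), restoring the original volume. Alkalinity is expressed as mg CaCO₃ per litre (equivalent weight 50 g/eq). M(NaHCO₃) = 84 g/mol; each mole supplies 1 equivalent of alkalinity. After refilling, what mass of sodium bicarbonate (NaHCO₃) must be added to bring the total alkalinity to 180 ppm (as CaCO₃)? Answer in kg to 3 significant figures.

Volume: 186,000 US gal × 3.785 L/gal = 704,010 L.
After draining 21% and refilling: 185 × 0.79 + 34 × 0.21 = 153.29 ppm.
Deficit to target: 180 − 153.29 = 26.71 mg/L.
As CaCO₃: 26.71 mg/L × 704,010 L = 18,800 g; ÷ 50 g/eq ÷ 1 = 376.1 mol NaHCO₃.
Mass: 376.1 × 84 = 31,590 g.

31.6 kg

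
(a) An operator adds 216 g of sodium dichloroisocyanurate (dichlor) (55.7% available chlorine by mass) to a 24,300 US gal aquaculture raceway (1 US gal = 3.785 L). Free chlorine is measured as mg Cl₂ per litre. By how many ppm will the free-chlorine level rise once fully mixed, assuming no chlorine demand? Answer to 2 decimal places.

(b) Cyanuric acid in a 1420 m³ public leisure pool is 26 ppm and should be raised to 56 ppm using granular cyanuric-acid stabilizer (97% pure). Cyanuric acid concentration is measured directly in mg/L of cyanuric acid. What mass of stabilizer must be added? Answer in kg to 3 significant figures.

(a) Volume: 24,300 US gal × 3.785 L/gal = 91,976 L.
(a) Available chlorine delivered: 216 g × 0.557 = 120.3 g as Cl₂.
(a) Concentration rise: 120.3 g / 91,976 L = 1.308 mg/L = 1.31 ppm.

(b) Volume: 1420 m³ = 1,420,000 L.
(b) CYA to add: (56 − 26) = 30 mg/L × 1,420,000 L = 42,600 g cyanuric acid.
(b) At 97% purity: 42,600 / 0.97 = 43,920 g product.

(a) 1.31 ppm; (b) 43.9 kg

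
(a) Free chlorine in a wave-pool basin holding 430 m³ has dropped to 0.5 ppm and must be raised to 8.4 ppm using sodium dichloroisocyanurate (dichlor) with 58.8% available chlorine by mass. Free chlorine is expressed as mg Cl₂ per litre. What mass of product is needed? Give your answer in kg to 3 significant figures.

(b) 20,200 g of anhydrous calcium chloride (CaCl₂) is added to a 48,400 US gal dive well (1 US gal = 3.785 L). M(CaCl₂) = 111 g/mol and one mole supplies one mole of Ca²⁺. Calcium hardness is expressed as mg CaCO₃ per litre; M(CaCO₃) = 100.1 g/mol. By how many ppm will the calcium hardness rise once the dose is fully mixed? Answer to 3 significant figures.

(a) 5.78 kg; (b) 99.4 ppm

(a) Volume: 430 m³ = 430,000 L.
(a) Chlorine deficit: 8.4 − 0.5 = 7.9 ppm = 7.9 mg/L as Cl₂.
(a) Cl₂ equivalent needed: 7.9 mg/L × 430,000 L = 3,397,000 mg = 3397 g.
(a) Product at 58.8% available chlorine: 3397 / 0.588 = 5777 g.

(b) Volume: 48,400 US gal × 3.785 L/gal = 183,194 L.
(b) Moles of Ca²⁺: 20,200 g ÷ 111 g/mol = 182 mol.
(b) As CaCO₃: 182 mol × 100.1 g/mol = 18,220 g.
(b) Rise: 18,220 g / 183,194 L × 1000 = 99.44 mg/L.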